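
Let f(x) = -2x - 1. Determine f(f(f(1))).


-11


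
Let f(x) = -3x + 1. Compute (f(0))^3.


1


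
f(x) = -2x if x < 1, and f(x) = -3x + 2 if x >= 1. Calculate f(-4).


-4 satisfies x < 1
f(-4) = 8

8


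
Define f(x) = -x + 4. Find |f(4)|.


f(4) = 0
|0| = 0

0


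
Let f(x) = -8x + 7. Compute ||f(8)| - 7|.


f(8) = -57
|-57| = 57
|57 - 7| = 50

50


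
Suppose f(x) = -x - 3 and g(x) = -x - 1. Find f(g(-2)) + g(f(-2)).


f(g(-2)) = -4
g(f(-2)) = 0
Sum = -4

-4


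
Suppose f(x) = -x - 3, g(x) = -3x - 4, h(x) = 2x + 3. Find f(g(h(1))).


h(1) = 5
g(5) = -19
f(-19) = 16

16


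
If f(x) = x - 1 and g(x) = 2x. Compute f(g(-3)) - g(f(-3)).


f(g(-3)) = -7
g(f(-3)) = -8
Difference = 1

1


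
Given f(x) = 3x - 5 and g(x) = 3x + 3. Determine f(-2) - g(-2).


f(-2) = -11
g(-2) = -3
Difference = -8

-8


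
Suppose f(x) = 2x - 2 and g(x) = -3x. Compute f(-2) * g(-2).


f(-2) = -6
g(-2) = 6
Product = -36

-36


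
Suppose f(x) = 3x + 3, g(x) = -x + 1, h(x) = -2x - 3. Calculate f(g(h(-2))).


h(-2) = 1
g(1) = 0
f(0) = 3

3


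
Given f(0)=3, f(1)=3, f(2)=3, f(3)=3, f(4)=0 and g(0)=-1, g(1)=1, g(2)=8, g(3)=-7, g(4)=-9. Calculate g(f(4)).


f(4) = 0
g(0) = -1

-1


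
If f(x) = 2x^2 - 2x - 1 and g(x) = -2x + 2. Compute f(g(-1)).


g(-1) = 4
f(4) = 2*(4)^2 - 2*(4) - 1 = 23

23


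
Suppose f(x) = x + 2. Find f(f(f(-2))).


f(-2) = 0
f(0) = 2
f(2) = 4

4


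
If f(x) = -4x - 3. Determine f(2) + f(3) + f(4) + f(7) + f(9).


f(2) = -11
f(3) = -15
f(4) = -19
f(7) = -31
f(9) = -39
Sum = -115

-115


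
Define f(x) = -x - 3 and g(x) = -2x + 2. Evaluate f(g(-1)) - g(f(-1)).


-13


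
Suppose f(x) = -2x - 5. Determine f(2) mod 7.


f(2) = -9
-9 mod 7 = 5

5


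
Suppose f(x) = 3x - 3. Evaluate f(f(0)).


f(0) = -3
f(-3) = -12

-12


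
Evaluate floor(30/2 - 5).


30/2 = 15
15 - 5 = 10
floor(10) = 10

10


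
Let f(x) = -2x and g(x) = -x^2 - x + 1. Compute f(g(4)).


38


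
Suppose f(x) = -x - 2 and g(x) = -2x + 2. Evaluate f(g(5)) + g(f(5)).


22


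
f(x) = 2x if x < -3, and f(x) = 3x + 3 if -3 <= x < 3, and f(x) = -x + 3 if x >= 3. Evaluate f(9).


9 satisfies x >= 3
f(9) = -6

-6


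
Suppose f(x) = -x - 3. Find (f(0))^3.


-27


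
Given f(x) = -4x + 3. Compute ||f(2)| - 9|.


f(2) = -5
|-5| = 5
|5 - 9| = 4

4


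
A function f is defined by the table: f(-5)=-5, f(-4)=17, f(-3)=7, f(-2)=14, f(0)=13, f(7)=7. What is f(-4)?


Reading from the table at x = -4

17


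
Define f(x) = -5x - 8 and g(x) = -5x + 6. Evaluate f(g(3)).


g(3) = -9
f(-9) = 37

37


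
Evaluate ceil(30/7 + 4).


30/7 = 4.2857
4.2857 + 4 = 8.2857
ceil(8.2857) = 9

9


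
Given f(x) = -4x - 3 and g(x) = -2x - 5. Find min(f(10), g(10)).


f(10) = -43
g(10) = -25
min = -43

-43


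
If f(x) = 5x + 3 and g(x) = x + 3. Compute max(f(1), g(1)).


8


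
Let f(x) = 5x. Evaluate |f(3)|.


f(3) = 15
|15| = 15

15


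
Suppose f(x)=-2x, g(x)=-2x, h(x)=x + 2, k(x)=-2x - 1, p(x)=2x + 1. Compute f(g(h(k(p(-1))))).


12


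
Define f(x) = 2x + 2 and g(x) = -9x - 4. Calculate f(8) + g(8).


-58


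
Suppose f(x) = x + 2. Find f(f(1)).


f(1) = 3
f(3) = 5

5


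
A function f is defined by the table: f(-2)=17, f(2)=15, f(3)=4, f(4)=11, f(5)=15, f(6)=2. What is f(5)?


Reading from the table at x = 5

15


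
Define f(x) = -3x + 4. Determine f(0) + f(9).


f(0) = 4
f(9) = -23
Sum = -19

-19


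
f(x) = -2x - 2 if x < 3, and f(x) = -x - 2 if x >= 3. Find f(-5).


8


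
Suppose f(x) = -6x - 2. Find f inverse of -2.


0


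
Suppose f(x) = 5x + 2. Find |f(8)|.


42


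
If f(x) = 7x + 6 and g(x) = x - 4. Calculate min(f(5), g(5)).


f(5) = 41
g(5) = 1
min = 1

1


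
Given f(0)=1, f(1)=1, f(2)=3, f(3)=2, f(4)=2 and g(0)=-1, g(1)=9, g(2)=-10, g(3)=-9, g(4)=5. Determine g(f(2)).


-9


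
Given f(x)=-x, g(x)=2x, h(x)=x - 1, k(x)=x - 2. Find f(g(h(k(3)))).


0


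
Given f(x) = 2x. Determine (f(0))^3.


0


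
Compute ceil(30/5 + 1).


30/5 = 6
6 + 1 = 7
ceil(7) = 7

7


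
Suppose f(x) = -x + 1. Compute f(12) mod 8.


f(12) = -11
-11 mod 8 = 5

5


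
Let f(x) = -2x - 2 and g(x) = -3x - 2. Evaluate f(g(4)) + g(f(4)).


54


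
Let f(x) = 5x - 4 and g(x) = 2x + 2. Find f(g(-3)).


-24


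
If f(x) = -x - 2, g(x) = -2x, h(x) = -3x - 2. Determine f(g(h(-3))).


h(-3) = 7
g(7) = -14
f(-14) = 12

12


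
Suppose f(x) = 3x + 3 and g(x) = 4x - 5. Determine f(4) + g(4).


f(4) = 15
g(4) = 11
Sum = 26

26


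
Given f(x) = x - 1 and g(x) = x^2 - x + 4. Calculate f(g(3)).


g(3) = 10
f(10) = 9

9


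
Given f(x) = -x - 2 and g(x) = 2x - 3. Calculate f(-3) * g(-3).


f(-3) = 1
g(-3) = -9
Product = -9

-9


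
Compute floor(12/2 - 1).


12/2 = 6
6 - 1 = 5
floor(5) = 5

5


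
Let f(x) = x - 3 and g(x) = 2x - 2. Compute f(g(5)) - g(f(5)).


3


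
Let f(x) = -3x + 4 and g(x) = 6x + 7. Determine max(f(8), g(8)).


f(8) = -20
g(8) = 55
max = 55

55


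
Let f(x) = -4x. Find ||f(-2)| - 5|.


f(-2) = 8
|8| = 8
|8 - 5| = 3

3


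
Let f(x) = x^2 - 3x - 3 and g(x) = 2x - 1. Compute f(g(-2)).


37


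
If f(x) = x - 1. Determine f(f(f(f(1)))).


-3


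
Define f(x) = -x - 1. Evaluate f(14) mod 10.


f(14) = -15
-15 mod 10 = 5

5


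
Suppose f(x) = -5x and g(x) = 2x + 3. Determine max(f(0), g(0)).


f(0) = 0
g(0) = 3
max = 3

3


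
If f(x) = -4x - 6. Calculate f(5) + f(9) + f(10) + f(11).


f(5) = -26
f(9) = -42
f(10) = -46
f(11) = -50
Sum = -164

-164


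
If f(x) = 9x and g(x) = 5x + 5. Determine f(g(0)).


45


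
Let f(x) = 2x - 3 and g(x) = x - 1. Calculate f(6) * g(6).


45


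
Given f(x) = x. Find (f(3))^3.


f(3) = 3
(3)^3 = 27

27


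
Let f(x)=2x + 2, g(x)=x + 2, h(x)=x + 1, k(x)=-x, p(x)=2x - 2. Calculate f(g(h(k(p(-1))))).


p(-1) = -4
k(-4) = 4
h(4) = 5
g(5) = 7
f(7) = 16

16


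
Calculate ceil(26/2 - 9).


26/2 = 13
13 - 9 = 4
ceil(4) = 4

4


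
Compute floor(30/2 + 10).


30/2 = 15
15 + 10 = 25
floor(25) = 25

25


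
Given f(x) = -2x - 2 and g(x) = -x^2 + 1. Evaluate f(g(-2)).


g(-2) = -3
f(-3) = 4

4


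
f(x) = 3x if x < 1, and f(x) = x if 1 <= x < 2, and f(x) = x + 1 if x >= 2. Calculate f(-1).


-1 satisfies x < 1
f(-1) = -3

-3


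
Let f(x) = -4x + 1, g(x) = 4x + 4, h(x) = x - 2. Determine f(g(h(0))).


h(0) = -2
g(-2) = -4
f(-4) = 17

17


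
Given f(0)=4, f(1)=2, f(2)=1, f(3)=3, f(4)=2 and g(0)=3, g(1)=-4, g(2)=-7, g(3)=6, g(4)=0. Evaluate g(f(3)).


f(3) = 3
g(3) = 6

6


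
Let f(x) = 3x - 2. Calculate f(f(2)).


10


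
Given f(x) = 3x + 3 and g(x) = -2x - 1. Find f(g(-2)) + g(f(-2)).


f(g(-2)) = 12
g(f(-2)) = 5
Sum = 17

17


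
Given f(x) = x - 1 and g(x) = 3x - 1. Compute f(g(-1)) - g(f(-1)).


f(g(-1)) = -5
g(f(-1)) = -7
Difference = 2

2


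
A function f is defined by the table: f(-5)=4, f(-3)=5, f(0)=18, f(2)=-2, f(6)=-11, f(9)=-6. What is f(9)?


Reading from the table at x = 9

-6


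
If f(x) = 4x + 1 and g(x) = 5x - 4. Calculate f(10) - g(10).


f(10) = 41
g(10) = 46
Difference = -5

-5


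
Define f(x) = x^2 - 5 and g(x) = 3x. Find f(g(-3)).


g(-3) = -9
f(-9) = 1*(-9)^2 - 5 = 76

76


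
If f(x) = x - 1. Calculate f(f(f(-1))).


-4


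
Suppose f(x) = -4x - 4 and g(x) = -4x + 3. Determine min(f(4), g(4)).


f(4) = -20
g(4) = -13
min = -20

-20


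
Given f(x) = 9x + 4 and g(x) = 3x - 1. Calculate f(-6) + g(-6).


f(-6) = -50
g(-6) = -19
Sum = -69

-69


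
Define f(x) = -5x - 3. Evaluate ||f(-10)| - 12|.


f(-10) = 47
|47| = 47
|47 - 12| = 35

35


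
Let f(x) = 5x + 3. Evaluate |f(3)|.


18


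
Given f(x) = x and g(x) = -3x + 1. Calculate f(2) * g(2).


f(2) = 2
g(2) = -5
Product = -10

-10


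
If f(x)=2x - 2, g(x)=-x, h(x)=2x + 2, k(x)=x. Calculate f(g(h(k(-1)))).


-2


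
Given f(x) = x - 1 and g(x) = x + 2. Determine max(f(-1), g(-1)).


f(-1) = -2
g(-1) = 1
max = 1

1


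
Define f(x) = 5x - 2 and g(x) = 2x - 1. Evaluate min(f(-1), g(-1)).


f(-1) = -7
g(-1) = -3
min = -7

-7


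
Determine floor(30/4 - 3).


4


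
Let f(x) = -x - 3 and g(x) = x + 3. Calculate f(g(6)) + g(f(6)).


f(g(6)) = -12
g(f(6)) = -6
Sum = -18

-18


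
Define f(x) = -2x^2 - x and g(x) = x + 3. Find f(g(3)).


-78


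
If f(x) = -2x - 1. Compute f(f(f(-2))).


f(-2) = 3
f(3) = -7
f(-7) = 13

13


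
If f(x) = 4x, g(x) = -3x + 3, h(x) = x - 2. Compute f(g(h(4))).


-12


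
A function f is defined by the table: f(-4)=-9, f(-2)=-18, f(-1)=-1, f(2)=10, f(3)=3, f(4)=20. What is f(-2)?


Reading from the table at x = -2

-18


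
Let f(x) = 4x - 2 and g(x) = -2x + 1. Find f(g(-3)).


g(-3) = 7
f(7) = 26

26


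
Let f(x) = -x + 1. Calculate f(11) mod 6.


2


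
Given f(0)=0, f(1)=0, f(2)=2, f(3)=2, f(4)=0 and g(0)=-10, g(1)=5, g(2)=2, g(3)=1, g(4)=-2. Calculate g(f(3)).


f(3) = 2
g(2) = 2

2


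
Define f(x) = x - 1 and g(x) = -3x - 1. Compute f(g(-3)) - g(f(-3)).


f(g(-3)) = 7
g(f(-3)) = 11
Difference = -4

-4


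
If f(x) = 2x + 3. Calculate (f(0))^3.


27


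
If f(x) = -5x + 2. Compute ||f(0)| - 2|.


0


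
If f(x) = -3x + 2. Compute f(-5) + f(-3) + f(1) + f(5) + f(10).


f(-5) = 17
f(-3) = 11
f(1) = -1
f(5) = -13
f(10) = -28
Sum = -14

-14


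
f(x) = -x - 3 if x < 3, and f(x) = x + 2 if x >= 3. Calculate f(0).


0 satisfies x < 3
f(0) = -3

-3


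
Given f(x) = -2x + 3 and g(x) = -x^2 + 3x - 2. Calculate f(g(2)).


g(2) = 0
f(0) = 3

3


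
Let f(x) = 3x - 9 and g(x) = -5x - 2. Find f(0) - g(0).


f(0) = -9
g(0) = -2
Difference = -7

-7


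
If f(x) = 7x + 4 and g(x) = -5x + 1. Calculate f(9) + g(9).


f(9) = 67
g(9) = -44
Sum = 23

23


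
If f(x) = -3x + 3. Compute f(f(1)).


f(1) = 0
f(0) = 3

3


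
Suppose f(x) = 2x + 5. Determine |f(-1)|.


f(-1) = 3
|3| = 3

3


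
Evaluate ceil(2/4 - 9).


2/4 = 0.5
0.5 - 9 = -8.5
ceil(-8.5) = -8

-8


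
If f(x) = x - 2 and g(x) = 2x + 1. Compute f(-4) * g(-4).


f(-4) = -6
g(-4) = -7
Product = 42

42


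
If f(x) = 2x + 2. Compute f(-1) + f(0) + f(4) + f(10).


f(-1) = 0
f(0) = 2
f(4) = 10
f(10) = 22
Sum = 34

34


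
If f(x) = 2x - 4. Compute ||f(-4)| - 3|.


9


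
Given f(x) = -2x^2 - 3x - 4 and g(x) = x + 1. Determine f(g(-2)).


g(-2) = -1
f(-1) = (-2)*(-1)^2 - 3*(-1) - 4 = -3

-3


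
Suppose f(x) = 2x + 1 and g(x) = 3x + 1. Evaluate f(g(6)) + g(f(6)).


f(g(6)) = 39
g(f(6)) = 40
Sum = 79

79


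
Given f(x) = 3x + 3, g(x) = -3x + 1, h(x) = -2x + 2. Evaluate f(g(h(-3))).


-66


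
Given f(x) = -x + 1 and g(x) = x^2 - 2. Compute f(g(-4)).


g(-4) = 14
f(14) = -13

-13


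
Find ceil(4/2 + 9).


4/2 = 2
2 + 9 = 11
ceil(11) = 11

11


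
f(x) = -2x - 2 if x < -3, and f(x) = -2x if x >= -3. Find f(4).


4 satisfies x >= -3
f(4) = -8

-8


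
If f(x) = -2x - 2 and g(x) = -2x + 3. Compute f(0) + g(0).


f(0) = -2
g(0) = 3
Sum = 1

1


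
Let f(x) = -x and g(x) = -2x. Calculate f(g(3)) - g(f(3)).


f(g(3)) = 6
g(f(3)) = 6
Difference = 0

0


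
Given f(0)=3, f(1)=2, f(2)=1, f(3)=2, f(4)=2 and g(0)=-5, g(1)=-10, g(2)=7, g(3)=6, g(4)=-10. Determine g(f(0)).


f(0) = 3
g(3) = 6

6


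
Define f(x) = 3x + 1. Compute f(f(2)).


f(2) = 7
f(7) = 22

22


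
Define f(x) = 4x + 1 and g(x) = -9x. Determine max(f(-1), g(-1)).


f(-1) = -3
g(-1) = 9
max = 9

9


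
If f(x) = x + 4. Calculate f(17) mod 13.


f(17) = 21
21 mod 13 = 8

8


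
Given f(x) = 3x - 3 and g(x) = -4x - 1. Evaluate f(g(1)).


g(1) = -5
f(-5) = -18

-18


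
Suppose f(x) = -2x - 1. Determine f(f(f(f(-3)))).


-43


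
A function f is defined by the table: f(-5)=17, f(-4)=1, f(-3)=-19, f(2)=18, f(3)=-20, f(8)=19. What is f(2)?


Reading from the table at x = 2

18


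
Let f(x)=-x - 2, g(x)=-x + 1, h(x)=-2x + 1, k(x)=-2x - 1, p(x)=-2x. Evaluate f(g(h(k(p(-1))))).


p(-1) = 2
k(2) = -5
h(-5) = 11
g(11) = -10
f(-10) = 8

8


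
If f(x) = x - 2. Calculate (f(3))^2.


1


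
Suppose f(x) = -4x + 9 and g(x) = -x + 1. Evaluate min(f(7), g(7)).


f(7) = -19
g(7) = -6
min = -19

-19


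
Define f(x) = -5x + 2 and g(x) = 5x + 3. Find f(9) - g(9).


-91


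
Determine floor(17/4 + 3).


17/4 = 4.25
4.25 + 3 = 7.25
floor(7.25) = 7

7


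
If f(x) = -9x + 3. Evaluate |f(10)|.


f(10) = -87
|-87| = 87

87


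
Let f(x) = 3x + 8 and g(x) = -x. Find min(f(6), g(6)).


-6


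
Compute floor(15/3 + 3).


15/3 = 5
5 + 3 = 8
floor(8) = 8

8


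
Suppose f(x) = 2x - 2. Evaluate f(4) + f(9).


22


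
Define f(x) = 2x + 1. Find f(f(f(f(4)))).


f(4) = 9
f(9) = 19
f(19) = 39
f(39) = 79

79


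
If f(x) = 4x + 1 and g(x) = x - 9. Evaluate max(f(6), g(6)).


f(6) = 25
g(6) = -3
max = 25

25


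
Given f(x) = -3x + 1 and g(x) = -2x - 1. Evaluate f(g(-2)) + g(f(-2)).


f(g(-2)) = -8
g(f(-2)) = -15
Sum = -23

-23


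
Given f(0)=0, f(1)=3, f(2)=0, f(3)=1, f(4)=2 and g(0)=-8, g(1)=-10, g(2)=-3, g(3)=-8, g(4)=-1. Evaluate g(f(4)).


-3


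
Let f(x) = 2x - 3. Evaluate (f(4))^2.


25


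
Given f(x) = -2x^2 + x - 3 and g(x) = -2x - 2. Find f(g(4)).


g(4) = -10
f(-10) = (-2)*(-10)^2 + 1*(-10) - 3 = -213

-213


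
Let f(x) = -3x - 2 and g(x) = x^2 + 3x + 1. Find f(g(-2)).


g(-2) = -1
f(-1) = 1

1


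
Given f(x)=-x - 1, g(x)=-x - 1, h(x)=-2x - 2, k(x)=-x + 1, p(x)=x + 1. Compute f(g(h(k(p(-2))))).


p(-2) = -1
k(-1) = 2
h(2) = -6
g(-6) = 5
f(5) = -6

-6


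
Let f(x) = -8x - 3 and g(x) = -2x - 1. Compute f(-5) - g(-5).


f(-5) = 37
g(-5) = 9
Difference = 28

28


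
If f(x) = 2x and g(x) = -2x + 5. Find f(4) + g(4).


f(4) = 8
g(4) = -3
Sum = 5

5


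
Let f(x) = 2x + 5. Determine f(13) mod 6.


f(13) = 31
31 mod 6 = 1

1


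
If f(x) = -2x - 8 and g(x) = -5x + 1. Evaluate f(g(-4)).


g(-4) = 21
f(21) = -50

-50


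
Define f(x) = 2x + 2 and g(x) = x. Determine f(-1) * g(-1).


f(-1) = 0
g(-1) = -1
Product = 0

0


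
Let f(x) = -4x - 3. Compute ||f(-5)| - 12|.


f(-5) = 17
|17| = 17
|17 - 12| = 5

5


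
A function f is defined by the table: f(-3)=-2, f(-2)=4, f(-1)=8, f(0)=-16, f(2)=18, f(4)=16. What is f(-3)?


Reading from the table at x = -3

-2


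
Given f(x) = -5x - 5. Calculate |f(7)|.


f(7) = -40
|-40| = 40

40


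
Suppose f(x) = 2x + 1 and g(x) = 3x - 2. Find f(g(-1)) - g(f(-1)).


f(g(-1)) = -9
g(f(-1)) = -5
Difference = -4

-4


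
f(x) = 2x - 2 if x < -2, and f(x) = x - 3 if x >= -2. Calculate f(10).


10 satisfies x >= -2
f(10) = 7

7


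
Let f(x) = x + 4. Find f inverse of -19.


Solve x + 4 = -19
x = (-19 - 4) / 1 = -23

-23


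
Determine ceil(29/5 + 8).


29/5 = 5.8
5.8 + 8 = 13.8
ceil(13.8) = 14

14


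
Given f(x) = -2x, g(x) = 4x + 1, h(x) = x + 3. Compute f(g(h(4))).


h(4) = 7
g(7) = 29
f(29) = -58

-58


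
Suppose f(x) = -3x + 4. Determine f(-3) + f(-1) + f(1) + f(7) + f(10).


-22


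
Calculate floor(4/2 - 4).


4/2 = 2
2 - 4 = -2
floor(-2) = -2

-2


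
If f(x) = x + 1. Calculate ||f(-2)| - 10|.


9


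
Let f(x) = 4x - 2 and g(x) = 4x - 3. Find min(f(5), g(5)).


f(5) = 18
g(5) = 17
min = 17

17


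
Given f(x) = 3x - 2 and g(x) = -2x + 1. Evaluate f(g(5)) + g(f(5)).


f(g(5)) = -29
g(f(5)) = -25
Sum = -54

-54


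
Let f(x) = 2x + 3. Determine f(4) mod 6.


5


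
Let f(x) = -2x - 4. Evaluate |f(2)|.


8


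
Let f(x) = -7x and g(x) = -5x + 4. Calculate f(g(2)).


g(2) = -6
f(-6) = 42

42


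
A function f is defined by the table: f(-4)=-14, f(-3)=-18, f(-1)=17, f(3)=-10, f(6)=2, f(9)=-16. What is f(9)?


-16


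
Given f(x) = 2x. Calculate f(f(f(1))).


f(1) = 2
f(2) = 4
f(4) = 8

8


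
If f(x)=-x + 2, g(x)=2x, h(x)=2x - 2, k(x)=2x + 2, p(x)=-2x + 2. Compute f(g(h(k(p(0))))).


p(0) = 2
k(2) = 6
h(6) = 10
g(10) = 20
f(20) = -18

-18


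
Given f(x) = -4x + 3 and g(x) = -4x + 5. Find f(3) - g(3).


f(3) = -9
g(3) = -7
Difference = -2

-2


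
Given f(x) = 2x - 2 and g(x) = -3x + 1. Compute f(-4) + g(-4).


f(-4) = -10
g(-4) = 13
Sum = 3

3


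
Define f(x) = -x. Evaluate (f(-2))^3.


8


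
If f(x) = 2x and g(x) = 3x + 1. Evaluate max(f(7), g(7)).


f(7) = 14
g(7) = 22
max = 22

22


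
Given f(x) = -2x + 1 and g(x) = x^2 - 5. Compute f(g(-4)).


g(-4) = 11
f(11) = -21

-21


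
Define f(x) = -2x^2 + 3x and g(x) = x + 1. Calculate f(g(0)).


g(0) = 1
f(1) = (-2)*(1)^2 + 3*(1) = 1

1


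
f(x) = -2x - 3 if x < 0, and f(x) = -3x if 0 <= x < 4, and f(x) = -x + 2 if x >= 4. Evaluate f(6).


6 satisfies x >= 4
f(6) = -4

-4


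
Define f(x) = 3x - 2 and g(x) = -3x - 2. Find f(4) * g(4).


f(4) = 10
g(4) = -14
Product = -140

-140


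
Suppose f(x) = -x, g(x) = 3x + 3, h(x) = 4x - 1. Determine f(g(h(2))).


h(2) = 7
g(7) = 24
f(24) = -24

-24


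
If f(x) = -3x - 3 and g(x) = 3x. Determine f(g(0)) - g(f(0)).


f(g(0)) = -3
g(f(0)) = -9
Difference = 6

6


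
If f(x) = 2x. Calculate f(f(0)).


f(0) = 0
f(0) = 0

0


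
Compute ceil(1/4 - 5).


1/4 = 0.25
0.25 - 5 = -4.75
ceil(-4.75) = -4

-4


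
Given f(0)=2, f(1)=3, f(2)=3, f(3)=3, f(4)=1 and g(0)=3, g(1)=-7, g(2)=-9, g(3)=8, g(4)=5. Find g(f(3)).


8


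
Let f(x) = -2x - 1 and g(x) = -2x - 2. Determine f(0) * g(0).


f(0) = -1
g(0) = -2
Product = 2

2


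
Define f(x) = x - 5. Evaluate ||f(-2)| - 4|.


f(-2) = -7
|-7| = 7
|7 - 4| = 3

3


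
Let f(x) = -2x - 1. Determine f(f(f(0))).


f(0) = -1
f(-1) = 1
f(1) = -3

-3


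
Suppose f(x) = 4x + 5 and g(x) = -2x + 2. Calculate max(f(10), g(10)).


f(10) = 45
g(10) = -18
max = 45

45


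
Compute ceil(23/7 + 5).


23/7 = 3.2857
3.2857 + 5 = 8.2857
ceil(8.2857) = 9

9


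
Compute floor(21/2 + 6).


21/2 = 10.5
10.5 + 6 = 16.5
floor(16.5) = 16

16


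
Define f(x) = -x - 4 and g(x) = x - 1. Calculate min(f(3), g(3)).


-7


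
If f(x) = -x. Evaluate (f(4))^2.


f(4) = -4
(-4)^2 = 16

16


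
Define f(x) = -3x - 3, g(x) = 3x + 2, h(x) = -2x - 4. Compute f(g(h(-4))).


h(-4) = 4
g(4) = 14
f(14) = -45

-45


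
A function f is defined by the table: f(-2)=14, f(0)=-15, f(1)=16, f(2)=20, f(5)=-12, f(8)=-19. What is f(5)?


Reading from the table at x = 5

-12


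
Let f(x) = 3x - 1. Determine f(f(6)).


f(6) = 17
f(17) = 50

50


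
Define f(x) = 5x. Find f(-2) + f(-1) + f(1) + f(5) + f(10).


65


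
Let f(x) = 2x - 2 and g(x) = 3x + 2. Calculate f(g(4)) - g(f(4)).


f(g(4)) = 26
g(f(4)) = 20
Difference = 6

6


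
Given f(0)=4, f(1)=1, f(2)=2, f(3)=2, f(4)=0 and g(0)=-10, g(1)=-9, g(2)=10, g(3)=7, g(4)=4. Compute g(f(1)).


f(1) = 1
g(1) = -9

-9


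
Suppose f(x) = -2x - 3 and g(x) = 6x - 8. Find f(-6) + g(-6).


-35


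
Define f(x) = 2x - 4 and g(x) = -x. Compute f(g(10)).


g(10) = -10
f(-10) = -24

-24


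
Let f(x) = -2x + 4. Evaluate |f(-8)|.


20


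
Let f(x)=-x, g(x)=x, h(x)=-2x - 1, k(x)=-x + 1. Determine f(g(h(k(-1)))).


k(-1) = 2
h(2) = -5
g(-5) = -5
f(-5) = 5

5


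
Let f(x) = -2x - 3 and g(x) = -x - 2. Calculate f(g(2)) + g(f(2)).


f(g(2)) = 5
g(f(2)) = 5
Sum = 10

10


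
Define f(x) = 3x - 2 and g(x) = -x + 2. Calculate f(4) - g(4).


f(4) = 10
g(4) = -2
Difference = 12

12


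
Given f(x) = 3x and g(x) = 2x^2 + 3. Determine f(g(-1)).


g(-1) = 5
f(5) = 15

15


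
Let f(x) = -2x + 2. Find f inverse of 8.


Solve -2x + 2 = 8
x = (8 - 2) / (-2) = -3

-3


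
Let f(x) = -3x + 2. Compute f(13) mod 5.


f(13) = -37
-37 mod 5 = 3

3


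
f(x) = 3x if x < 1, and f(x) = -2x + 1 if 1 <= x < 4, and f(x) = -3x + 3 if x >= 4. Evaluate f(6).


6 satisfies x >= 4
f(6) = -15

-15


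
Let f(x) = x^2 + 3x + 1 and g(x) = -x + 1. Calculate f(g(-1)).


g(-1) = 2
f(2) = 1*(2)^2 + 3*(2) + 1 = 11

11


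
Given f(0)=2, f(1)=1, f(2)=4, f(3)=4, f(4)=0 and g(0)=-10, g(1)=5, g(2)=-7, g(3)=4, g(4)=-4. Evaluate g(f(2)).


f(2) = 4
g(4) = -4

-4


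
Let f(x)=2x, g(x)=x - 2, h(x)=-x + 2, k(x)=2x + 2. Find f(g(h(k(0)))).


k(0) = 2
h(2) = 0
g(0) = -2
f(-2) = -4

-4


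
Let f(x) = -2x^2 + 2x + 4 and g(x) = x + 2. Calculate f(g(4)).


-56


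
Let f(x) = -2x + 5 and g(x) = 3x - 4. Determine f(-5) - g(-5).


f(-5) = 15
g(-5) = -19
Difference = 34

34


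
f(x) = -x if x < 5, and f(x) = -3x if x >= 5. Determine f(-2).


-2 satisfies x < 5
f(-2) = 2

2


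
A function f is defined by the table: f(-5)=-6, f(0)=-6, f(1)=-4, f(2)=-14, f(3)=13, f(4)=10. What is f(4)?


Reading from the table at x = 4

10


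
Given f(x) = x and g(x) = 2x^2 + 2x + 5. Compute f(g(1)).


9


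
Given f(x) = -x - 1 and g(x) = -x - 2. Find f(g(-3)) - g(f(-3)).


f(g(-3)) = -2
g(f(-3)) = -4
Difference = 2

2


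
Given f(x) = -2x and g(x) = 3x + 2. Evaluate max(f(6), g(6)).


20


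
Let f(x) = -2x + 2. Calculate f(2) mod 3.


f(2) = -2
-2 mod 3 = 1

1


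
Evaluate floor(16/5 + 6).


16/5 = 3.2
3.2 + 6 = 9.2
floor(9.2) = 9

9


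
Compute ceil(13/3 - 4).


13/3 = 4.3333
4.3333 - 4 = 0.3333
ceil(0.3333) = 1

1


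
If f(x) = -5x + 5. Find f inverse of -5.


2


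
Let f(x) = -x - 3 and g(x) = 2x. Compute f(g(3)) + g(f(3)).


f(g(3)) = -9
g(f(3)) = -12
Sum = -21

-21


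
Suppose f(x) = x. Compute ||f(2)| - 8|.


6


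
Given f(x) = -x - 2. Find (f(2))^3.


f(2) = -4
(-4)^3 = -64

-64


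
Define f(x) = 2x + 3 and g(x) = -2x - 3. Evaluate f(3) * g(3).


-81


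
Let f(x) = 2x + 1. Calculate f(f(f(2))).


f(2) = 5
f(5) = 11
f(11) = 23

23


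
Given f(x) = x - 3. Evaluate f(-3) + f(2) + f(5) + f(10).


f(-3) = -6
f(2) = -1
f(5) = 2
f(10) = 7
Sum = 2

2


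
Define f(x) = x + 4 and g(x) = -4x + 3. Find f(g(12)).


g(12) = -45
f(-45) = -41

-41


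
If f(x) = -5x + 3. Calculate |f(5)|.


f(5) = -22
|-22| = 22

22


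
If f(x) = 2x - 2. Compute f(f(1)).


f(1) = 0
f(0) = -2

-2


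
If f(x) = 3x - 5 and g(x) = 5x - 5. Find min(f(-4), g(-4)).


-25


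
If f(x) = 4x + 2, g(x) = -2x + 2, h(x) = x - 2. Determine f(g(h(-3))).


h(-3) = -5
g(-5) = 12
f(12) = 50

50


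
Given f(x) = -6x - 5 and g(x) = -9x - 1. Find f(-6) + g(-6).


f(-6) = 31
g(-6) = 53
Sum = 84

84


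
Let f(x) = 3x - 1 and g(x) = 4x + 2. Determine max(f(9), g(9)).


38


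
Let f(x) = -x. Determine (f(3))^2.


f(3) = -3
(-3)^2 = 9

9


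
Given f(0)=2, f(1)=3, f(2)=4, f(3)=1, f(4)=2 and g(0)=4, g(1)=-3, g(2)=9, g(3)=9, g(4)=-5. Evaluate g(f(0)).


f(0) = 2
g(2) = 9

9


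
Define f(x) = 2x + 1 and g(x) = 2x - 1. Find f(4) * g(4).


f(4) = 9
g(4) = 7
Product = 63

63


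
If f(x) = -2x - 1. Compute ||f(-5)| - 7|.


f(-5) = 9
|9| = 9
|9 - 7| = 2

2


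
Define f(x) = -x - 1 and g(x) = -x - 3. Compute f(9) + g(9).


f(9) = -10
g(9) = -12
Sum = -22

-22


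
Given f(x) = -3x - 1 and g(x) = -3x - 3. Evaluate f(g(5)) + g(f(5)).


98


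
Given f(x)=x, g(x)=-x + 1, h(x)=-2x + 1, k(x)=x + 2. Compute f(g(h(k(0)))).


k(0) = 2
h(2) = -3
g(-3) = 4
f(4) = 4

4


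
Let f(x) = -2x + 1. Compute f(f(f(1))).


f(1) = -1
f(-1) = 3
f(3) = -5

-5


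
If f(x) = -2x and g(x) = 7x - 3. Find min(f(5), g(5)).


-10


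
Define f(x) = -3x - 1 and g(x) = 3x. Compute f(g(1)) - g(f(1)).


f(g(1)) = -10
g(f(1)) = -12
Difference = 2

2


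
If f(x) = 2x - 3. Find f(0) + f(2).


f(0) = -3
f(2) = 1
Sum = -2

-2


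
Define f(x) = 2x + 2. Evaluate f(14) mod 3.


f(14) = 30
30 mod 3 = 0

0


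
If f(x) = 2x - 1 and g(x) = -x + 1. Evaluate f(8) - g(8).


f(8) = 15
g(8) = -7
Difference = 22

22


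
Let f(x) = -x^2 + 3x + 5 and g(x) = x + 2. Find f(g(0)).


g(0) = 2
f(2) = (-1)*(2)^2 + 3*(2) + 5 = 7

7


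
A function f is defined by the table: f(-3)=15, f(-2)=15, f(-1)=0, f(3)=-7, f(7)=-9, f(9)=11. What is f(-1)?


0


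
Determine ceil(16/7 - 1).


16/7 = 2.2857
2.2857 - 1 = 1.2857
ceil(1.2857) = 2

2


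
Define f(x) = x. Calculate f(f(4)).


f(4) = 4
f(4) = 4

4


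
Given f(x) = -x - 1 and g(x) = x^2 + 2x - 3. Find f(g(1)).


g(1) = 0
f(0) = -1

-1


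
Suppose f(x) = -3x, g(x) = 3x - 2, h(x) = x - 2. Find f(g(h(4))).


h(4) = 2
g(2) = 4
f(4) = -12

-12


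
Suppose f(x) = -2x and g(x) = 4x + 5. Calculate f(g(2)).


g(2) = 13
f(13) = -26

-26


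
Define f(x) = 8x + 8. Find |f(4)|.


f(4) = 40
|40| = 40

40


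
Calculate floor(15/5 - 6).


15/5 = 3
3 - 6 = -3
floor(-3) = -3

-3


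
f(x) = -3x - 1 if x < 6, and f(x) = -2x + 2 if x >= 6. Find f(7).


7 satisfies x >= 6
f(7) = -12

-12


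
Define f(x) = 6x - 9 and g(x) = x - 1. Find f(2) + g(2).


f(2) = 3
g(2) = 1
Sum = 4

4


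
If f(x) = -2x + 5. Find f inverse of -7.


Solve -2x + 5 = -7
x = (-7 - 5) / (-2) = 6

6


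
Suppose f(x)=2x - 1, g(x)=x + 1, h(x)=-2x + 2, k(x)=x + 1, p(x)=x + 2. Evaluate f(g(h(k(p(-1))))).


p(-1) = 1
k(1) = 2
h(2) = -2
g(-2) = -1
f(-1) = -3

-3


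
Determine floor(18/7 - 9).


18/7 = 2.5714
2.5714 - 9 = -6.4286
floor(-6.4286) = -7

-7


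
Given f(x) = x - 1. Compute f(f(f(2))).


f(2) = 1
f(1) = 0
f(0) = -1

-1


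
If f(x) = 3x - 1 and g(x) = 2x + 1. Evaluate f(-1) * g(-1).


f(-1) = -4
g(-1) = -1
Product = 4

4


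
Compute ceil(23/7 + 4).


23/7 = 3.2857
3.2857 + 4 = 7.2857
ceil(7.2857) = 8

8


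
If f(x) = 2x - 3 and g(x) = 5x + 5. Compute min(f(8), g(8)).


f(8) = 13
g(8) = 45
min = 13

13


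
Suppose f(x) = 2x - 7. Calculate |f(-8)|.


23


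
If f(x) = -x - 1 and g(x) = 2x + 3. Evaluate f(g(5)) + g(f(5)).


f(g(5)) = -14
g(f(5)) = -9
Sum = -23

-23


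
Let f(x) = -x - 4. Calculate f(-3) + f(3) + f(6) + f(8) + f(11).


f(-3) = -1
f(3) = -7
f(6) = -10
f(8) = -12
f(11) = -15
Sum = -45

-45


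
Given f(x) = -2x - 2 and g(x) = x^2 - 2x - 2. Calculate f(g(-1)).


g(-1) = 1
f(1) = -4

-4


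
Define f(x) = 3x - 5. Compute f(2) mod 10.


f(2) = 1
1 mod 10 = 1

1


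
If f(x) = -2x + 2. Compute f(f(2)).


6


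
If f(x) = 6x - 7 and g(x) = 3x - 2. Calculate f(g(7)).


107


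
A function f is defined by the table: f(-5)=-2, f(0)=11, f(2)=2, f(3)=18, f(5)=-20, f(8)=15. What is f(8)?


Reading from the table at x = 8

15


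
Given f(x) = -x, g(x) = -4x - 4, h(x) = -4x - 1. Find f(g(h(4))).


-64


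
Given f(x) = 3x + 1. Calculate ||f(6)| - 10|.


9


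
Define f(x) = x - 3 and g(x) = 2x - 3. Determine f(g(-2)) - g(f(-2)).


3


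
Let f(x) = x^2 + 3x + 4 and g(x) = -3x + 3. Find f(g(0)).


g(0) = 3
f(3) = 1*(3)^2 + 3*(3) + 4 = 22

22


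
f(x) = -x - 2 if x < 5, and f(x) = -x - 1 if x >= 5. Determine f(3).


3 satisfies x < 5
f(3) = -5

-5


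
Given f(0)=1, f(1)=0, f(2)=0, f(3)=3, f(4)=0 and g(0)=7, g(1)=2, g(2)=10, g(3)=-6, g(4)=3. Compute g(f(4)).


f(4) = 0
g(0) = 7

7


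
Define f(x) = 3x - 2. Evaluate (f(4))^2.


f(4) = 10
(10)^2 = 100

100


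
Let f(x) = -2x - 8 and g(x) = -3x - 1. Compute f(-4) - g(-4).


f(-4) = 0
g(-4) = 11
Difference = -11

-11


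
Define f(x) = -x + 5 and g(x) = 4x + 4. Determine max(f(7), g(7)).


f(7) = -2
g(7) = 32
max = 32

32


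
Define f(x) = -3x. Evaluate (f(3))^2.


f(3) = -9
(-9)^2 = 81

81


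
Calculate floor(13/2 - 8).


13/2 = 6.5
6.5 - 8 = -1.5
floor(-1.5) = -2

-2


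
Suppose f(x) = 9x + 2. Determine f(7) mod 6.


f(7) = 65
65 mod 6 = 5

5


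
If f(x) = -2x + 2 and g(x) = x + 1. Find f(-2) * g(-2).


f(-2) = 6
g(-2) = -1
Product = -6

-6


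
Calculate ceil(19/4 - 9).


19/4 = 4.75
4.75 - 9 = -4.25
ceil(-4.25) = -4

-4


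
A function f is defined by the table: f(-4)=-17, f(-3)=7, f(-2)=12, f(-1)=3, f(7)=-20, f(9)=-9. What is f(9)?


Reading from the table at x = 9

-9


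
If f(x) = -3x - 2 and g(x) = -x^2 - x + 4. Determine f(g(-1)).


-14


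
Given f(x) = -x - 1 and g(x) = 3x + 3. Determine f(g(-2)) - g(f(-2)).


f(g(-2)) = 2
g(f(-2)) = 6
Difference = -4

-4


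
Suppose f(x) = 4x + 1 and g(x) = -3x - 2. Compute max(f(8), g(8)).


f(8) = 33
g(8) = -26
max = 33

33


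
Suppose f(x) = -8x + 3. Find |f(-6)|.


f(-6) = 51
|51| = 51

51


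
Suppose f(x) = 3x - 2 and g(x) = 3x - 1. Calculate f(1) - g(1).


f(1) = 1
g(1) = 2
Difference = -1

-1


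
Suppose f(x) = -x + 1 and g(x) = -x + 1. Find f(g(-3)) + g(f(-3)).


-6


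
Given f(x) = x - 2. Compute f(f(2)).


f(2) = 0
f(0) = -2

-2


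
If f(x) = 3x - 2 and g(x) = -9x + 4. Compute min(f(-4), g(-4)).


f(-4) = -14
g(-4) = 40
min = -14

-14


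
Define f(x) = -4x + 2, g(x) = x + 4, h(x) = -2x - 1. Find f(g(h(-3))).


h(-3) = 5
g(5) = 9
f(9) = -34

-34


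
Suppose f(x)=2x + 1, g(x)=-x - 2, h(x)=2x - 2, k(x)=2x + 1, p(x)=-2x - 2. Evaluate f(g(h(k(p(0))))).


p(0) = -2
k(-2) = -3
h(-3) = -8
g(-8) = 6
f(6) = 13

13


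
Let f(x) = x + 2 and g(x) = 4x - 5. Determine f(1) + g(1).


f(1) = 3
g(1) = -1
Sum = 2

2


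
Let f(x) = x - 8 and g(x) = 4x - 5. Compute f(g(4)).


g(4) = 11
f(11) = 3

3


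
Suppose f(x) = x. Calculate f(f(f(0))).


0


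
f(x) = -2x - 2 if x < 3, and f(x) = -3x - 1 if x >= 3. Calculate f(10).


-31


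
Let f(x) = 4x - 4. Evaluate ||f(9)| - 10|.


22


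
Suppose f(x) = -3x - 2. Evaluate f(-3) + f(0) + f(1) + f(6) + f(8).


f(-3) = 7
f(0) = -2
f(1) = -5
f(6) = -20
f(8) = -26
Sum = -46

-46


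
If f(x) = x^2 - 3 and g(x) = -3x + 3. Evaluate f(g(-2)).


g(-2) = 9
f(9) = 1*(9)^2 - 3 = 78

78


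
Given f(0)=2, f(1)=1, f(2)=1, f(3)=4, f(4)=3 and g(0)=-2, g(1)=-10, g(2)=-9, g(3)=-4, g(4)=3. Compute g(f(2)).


-10


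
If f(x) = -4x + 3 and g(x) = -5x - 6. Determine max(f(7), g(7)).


f(7) = -25
g(7) = -41
max = -25

-25


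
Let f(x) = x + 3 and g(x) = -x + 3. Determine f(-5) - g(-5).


f(-5) = -2
g(-5) = 8
Difference = -10

-10


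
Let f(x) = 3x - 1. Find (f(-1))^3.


f(-1) = -4
(-4)^3 = -64

-64


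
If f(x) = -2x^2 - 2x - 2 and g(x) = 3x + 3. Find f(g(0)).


g(0) = 3
f(3) = (-2)*(3)^2 - 2*(3) - 2 = -26

-26


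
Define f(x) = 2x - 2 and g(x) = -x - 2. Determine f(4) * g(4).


f(4) = 6
g(4) = -6
Product = -36

-36


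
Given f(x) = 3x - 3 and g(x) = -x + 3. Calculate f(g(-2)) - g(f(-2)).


0


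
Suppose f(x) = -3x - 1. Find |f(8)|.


f(8) = -25
|-25| = 25

25


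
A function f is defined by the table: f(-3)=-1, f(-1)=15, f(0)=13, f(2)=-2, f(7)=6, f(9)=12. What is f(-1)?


Reading from the table at x = -1

15


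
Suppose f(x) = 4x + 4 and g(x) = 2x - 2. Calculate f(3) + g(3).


f(3) = 16
g(3) = 4
Sum = 20

20


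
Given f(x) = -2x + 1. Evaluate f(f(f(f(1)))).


f(1) = -1
f(-1) = 3
f(3) = -5
f(-5) = 11

11


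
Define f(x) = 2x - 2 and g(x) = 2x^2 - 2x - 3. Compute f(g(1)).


g(1) = -3
f(-3) = -8

-8


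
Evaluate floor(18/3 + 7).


18/3 = 6
6 + 7 = 13
floor(13) = 13

13


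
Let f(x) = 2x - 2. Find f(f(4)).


f(4) = 6
f(6) = 10

10


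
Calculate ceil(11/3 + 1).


11/3 = 3.6667
3.6667 + 1 = 4.6667
ceil(4.6667) = 5

5


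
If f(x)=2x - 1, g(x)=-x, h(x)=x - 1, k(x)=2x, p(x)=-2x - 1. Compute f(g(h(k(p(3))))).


p(3) = -7
k(-7) = -14
h(-14) = -15
g(-15) = 15
f(15) = 29

29


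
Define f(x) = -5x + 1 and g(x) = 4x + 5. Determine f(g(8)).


-184


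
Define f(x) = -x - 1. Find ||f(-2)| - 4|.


f(-2) = 1
|1| = 1
|1 - 4| = 3

3


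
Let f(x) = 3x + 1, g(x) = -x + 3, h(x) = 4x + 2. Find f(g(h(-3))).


h(-3) = -10
g(-10) = 13
f(13) = 40

40


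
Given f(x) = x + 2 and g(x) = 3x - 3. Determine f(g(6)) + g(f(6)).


f(g(6)) = 17
g(f(6)) = 21
Sum = 38

38


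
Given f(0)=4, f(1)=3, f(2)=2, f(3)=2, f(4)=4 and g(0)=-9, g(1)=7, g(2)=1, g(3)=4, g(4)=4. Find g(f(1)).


4


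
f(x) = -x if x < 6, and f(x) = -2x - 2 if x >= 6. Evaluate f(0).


0 satisfies x < 6
f(0) = 0

0


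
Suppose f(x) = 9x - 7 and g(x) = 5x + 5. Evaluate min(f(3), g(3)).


f(3) = 20
g(3) = 20
min = 20

20


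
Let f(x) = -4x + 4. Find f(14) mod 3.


f(14) = -52
-52 mod 3 = 2

2


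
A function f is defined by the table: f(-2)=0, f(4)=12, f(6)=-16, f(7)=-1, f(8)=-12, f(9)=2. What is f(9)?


Reading from the table at x = 9

2


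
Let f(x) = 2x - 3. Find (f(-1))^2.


f(-1) = -5
(-5)^2 = 25

25


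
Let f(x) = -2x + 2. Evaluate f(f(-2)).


f(-2) = 6
f(6) = -10

-10


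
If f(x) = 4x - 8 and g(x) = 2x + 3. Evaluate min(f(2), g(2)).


f(2) = 0
g(2) = 7
min = 0

0


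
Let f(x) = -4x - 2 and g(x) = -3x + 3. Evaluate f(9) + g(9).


f(9) = -38
g(9) = -24
Sum = -62

-62


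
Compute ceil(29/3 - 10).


29/3 = 9.6667
9.6667 - 10 = -0.3333
ceil(-0.3333) = 0

0


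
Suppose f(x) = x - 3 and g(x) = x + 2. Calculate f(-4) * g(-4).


f(-4) = -7
g(-4) = -2
Product = 14

14


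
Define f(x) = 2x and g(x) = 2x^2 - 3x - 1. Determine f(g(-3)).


g(-3) = 26
f(26) = 52

52


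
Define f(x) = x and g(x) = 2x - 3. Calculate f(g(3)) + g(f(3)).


f(g(3)) = 3
g(f(3)) = 3
Sum = 6

6


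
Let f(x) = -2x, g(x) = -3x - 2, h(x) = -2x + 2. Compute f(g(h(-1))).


28


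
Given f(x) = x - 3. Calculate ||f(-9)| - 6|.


f(-9) = -12
|-12| = 12
|12 - 6| = 6

6


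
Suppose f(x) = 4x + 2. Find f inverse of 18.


Solve 4x + 2 = 18
x = (18 - 2) / 4 = 4

4


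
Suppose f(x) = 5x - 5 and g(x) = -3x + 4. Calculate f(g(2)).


g(2) = -2
f(-2) = -15

-15


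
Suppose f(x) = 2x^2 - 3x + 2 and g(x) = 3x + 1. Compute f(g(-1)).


16


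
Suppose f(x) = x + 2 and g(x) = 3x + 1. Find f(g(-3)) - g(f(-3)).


f(g(-3)) = -6
g(f(-3)) = -2
Difference = -4

-4


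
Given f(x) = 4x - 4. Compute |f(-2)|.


f(-2) = -12
|-12| = 12

12


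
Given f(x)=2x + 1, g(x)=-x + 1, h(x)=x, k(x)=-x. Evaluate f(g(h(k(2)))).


k(2) = -2
h(-2) = -2
g(-2) = 3
f(3) = 7

7


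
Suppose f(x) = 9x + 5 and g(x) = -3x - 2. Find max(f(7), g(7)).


68


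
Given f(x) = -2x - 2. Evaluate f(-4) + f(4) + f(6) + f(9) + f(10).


f(-4) = 6
f(4) = -10
f(6) = -14
f(9) = -20
f(10) = -22
Sum = -60

-60


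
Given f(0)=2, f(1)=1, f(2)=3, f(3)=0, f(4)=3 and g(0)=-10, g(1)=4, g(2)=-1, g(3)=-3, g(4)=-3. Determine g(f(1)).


4


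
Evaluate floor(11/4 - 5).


-3


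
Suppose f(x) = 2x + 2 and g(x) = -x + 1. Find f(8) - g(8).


f(8) = 18
g(8) = -7
Difference = 25

25


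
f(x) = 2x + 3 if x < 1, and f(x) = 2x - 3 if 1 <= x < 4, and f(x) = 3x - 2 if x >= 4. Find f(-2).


-2 satisfies x < 1
f(-2) = -1

-1


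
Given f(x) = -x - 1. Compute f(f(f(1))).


f(1) = -2
f(-2) = 1
f(1) = -2

-2


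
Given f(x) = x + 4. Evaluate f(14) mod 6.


f(14) = 18
18 mod 6 = 0

0


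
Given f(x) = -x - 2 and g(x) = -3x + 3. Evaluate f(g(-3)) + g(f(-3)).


f(g(-3)) = -14
g(f(-3)) = 0
Sum = -14

-14


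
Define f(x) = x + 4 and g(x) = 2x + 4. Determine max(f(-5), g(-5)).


f(-5) = -1
g(-5) = -6
max = -1

-1


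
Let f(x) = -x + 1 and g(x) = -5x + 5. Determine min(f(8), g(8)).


f(8) = -7
g(8) = -35
min = -35

-35


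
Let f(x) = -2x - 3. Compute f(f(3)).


f(3) = -9
f(-9) = 15

15


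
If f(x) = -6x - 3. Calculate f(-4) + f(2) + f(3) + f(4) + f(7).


f(-4) = 21
f(2) = -15
f(3) = -21
f(4) = -27
f(7) = -45
Sum = -87

-87


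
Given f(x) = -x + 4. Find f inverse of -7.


Solve -x + 4 = -7
x = (-7 - 4) / (-1) = 11

11


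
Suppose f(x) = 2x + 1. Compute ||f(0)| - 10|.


9


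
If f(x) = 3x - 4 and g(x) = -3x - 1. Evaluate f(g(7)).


-70


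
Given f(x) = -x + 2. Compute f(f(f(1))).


f(1) = 1
f(1) = 1
f(1) = 1

1


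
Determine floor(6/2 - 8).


-5


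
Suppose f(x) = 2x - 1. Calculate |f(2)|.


f(2) = 3
|3| = 3

3


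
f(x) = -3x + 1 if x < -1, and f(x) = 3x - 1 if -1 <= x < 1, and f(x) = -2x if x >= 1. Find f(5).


5 satisfies x >= 1
f(5) = -10

-10


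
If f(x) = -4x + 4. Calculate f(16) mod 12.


f(16) = -60
-60 mod 12 = 0

0


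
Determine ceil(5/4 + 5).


5/4 = 1.25
1.25 + 5 = 6.25
ceil(6.25) = 7

7


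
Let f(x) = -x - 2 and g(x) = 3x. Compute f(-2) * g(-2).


f(-2) = 0
g(-2) = -6
Product = 0

0


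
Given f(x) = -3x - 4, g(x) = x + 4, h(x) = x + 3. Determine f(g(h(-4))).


-13


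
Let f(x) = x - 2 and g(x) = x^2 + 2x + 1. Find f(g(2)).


g(2) = 9
f(9) = 7

7


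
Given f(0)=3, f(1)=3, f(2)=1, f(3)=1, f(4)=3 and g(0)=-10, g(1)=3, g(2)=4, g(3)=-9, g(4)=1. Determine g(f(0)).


f(0) = 3
g(3) = -9

-9


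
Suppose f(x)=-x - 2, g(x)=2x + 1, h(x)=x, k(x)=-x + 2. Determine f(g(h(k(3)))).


k(3) = -1
h(-1) = -1
g(-1) = -1
f(-1) = -1

-1


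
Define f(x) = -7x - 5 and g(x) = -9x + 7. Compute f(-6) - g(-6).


f(-6) = 37
g(-6) = 61
Difference = -24

-24


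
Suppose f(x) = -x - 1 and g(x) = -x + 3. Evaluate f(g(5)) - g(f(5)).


f(g(5)) = 1
g(f(5)) = 9
Difference = -8

-8


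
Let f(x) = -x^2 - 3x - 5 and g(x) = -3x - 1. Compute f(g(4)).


g(4) = -13
f(-13) = (-1)*(-13)^2 - 3*(-13) - 5 = -135

-135


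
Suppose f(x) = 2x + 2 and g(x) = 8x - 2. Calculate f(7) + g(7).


70


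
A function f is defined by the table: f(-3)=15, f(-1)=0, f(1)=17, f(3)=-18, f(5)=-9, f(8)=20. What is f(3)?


Reading from the table at x = 3

-18


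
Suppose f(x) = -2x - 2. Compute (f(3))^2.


64


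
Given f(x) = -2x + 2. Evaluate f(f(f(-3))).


f(-3) = 8
f(8) = -14
f(-14) = 30

30


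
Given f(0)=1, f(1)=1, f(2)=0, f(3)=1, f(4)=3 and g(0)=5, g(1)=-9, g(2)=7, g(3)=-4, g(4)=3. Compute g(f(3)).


f(3) = 1
g(1) = -9

-9


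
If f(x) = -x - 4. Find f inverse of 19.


-23


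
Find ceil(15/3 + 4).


15/3 = 5
5 + 4 = 9
ceil(9) = 9

9


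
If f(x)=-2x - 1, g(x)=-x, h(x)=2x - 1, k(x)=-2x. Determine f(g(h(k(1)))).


-11


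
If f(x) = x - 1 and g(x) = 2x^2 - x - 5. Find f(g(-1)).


g(-1) = -2
f(-2) = -3

-3


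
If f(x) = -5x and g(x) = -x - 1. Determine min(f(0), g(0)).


f(0) = 0
g(0) = -1
min = -1

-1


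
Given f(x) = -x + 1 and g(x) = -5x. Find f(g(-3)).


g(-3) = 15
f(15) = -14

-14


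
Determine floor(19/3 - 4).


19/3 = 6.3333
6.3333 - 4 = 2.3333
floor(2.3333) = 2

2


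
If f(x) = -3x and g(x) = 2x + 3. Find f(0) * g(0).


f(0) = 0
g(0) = 3
Product = 0

0
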